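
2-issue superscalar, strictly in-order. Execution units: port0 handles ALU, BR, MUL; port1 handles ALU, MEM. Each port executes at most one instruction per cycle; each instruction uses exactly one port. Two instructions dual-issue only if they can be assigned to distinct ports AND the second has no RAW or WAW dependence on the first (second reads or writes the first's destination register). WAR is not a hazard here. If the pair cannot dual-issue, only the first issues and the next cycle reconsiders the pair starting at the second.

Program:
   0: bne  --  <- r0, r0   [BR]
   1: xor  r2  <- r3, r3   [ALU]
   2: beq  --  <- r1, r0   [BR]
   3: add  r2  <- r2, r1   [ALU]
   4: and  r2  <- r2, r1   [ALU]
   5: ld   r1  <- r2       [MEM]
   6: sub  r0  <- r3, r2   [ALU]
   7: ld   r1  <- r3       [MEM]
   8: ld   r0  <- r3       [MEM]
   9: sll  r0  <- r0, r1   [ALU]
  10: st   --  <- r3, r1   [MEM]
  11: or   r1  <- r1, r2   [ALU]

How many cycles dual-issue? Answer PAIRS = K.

0. bne.BR;xor.ALU @i0/i1  | dual
1. beq.BR;add.ALU @i2/i3  | dual
2. and.ALU @i4  | RAW r2
3. ld.MEM;sub.ALU @i5/i6  | dual
4. ld.MEM @i7  | no-port MEM/MEM
5. ld.MEM @i8  | RAW+WAW r0
6. sll.ALU;st.MEM @i9/i10  | dual
7. or.ALU @i11  | tail

PAIRS = 4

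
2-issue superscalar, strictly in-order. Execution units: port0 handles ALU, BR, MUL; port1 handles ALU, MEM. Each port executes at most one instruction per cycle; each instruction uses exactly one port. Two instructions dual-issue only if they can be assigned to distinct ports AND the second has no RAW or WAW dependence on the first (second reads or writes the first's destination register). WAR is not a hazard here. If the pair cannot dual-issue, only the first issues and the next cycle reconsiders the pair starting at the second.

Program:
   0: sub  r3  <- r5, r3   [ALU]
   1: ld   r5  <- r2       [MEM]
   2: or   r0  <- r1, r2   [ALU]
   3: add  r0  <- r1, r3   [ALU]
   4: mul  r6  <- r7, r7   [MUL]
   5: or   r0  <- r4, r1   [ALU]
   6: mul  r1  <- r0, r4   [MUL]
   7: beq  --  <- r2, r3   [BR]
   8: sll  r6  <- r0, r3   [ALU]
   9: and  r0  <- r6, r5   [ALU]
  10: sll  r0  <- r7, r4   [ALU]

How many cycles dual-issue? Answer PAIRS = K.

  cy0 -> i0+i1 (sub+ld) 2-wide
  cy1 -> i2 (or) WAW r0
  cy2 -> i3+i4 (add+mul) 2-wide
  cy3 -> i5 (or) RAW r0
  cy4 -> i6 (mul) no-port MUL/BR
  cy5 -> i7+i8 (beq+sll) 2-wide
  cy6 -> i9 (and) WAW r0
  cy7 -> i10 (sll) tail

PAIRS = 3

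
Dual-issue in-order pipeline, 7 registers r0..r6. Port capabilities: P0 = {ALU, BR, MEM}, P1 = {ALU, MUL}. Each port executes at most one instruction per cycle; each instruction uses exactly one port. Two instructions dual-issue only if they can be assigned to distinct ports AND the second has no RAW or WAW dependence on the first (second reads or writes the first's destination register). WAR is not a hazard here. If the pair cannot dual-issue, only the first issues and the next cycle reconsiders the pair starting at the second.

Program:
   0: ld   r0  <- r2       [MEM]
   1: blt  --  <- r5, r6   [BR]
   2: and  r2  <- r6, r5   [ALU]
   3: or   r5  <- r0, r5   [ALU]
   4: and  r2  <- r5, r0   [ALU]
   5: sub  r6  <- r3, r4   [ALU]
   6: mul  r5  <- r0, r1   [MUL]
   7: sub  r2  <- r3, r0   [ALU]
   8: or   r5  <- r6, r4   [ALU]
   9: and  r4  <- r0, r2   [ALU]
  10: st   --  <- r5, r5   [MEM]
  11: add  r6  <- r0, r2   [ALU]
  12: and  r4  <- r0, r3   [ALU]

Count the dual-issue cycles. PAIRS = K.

[0] i0  ld.MEM  -- no-port MEM/BR
[1] i1&i2  blt.BR+and.ALU  -- dual
[2] i3  or.ALU  -- RAW r5
[3] i4&i5  and.ALU+sub.ALU  -- dual
[4] i6&i7  mul.MUL+sub.ALU  -- dual
[5] i8&i9  or.ALU+and.ALU  -- dual
[6] i10&i11  st.MEM+add.ALU  -- dual
[7] i12  and.ALU  -- tail

PAIRS = 5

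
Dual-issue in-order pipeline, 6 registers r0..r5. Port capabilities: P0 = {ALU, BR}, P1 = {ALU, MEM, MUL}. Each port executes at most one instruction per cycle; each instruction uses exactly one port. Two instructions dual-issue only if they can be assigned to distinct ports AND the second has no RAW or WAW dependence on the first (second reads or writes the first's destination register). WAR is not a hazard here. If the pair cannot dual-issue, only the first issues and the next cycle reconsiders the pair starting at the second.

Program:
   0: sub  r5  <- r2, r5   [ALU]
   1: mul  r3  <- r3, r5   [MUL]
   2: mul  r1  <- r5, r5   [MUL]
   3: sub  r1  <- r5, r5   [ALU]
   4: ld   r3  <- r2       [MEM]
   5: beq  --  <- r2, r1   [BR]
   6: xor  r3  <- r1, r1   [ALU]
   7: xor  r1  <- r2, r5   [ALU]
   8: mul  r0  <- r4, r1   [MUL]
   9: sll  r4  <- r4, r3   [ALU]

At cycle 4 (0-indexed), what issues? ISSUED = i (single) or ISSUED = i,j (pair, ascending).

ISSUED = 5,6

  cy0 -> i0 (sub.ALU) RAW r5
  cy1 -> i1 (mul.MUL) no-port MUL/MUL
  cy2 -> i2 (mul.MUL) WAW r1
  cy3 -> i3&i4 (sub.ALU;ld.MEM) pair
  cy4 -> i5&i6 (beq.BR;xor.ALU) pair
  cy5 -> i7 (xor.ALU) RAW r1
  cy6 -> i8&i9 (mul.MUL;sll.ALU) pair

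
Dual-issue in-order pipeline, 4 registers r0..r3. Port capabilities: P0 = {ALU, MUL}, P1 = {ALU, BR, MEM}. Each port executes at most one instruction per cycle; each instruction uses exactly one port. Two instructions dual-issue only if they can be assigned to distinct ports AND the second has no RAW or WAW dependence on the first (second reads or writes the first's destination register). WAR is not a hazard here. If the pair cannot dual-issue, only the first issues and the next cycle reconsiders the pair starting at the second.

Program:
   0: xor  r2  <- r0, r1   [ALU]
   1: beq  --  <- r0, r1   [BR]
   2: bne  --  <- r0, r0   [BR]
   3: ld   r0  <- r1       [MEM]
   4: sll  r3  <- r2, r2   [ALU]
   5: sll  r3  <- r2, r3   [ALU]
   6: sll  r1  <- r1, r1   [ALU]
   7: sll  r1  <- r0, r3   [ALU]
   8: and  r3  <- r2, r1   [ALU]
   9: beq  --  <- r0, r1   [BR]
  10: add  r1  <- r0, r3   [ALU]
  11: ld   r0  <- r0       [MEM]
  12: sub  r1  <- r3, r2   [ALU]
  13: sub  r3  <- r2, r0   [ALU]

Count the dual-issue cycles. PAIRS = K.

  cy0 -> i0/i1 (xor;beq) pair
  cy1 -> i2 (bne) no-port BR/MEM
  cy2 -> i3/i4 (ld;sll) pair
  cy3 -> i5/i6 (sll;sll) pair
  cy4 -> i7 (sll) RAW r1
  cy5 -> i8/i9 (and;beq) pair
  cy6 -> i10/i11 (add;ld) pair
  cy7 -> i12/i13 (sub;sub) pair

PAIRS = 6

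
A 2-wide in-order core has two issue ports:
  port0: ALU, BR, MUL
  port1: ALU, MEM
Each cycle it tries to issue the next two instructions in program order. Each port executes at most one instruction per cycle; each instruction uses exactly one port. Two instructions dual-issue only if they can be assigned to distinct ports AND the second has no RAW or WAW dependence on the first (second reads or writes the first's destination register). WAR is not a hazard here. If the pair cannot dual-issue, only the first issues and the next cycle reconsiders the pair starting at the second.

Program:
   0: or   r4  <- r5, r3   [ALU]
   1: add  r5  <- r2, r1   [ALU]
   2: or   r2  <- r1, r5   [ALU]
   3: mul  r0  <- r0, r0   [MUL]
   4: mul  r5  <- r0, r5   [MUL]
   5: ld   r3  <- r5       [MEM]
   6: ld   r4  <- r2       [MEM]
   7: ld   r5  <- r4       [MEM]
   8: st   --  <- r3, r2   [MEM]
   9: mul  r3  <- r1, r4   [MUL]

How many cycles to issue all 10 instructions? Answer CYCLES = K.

CYCLES = 7

t=0 i0+i1:or/add ; 2-wide
t=1 i2+i3:or/mul ; 2-wide
t=2 i4:mul ; RAW r5
t=3 i5:ld ; no-port MEM/MEM
t=4 i6:ld ; no-port MEM/MEM
t=5 i7:ld ; no-port MEM/MEM
t=6 i8+i9:st/mul ; 2-wide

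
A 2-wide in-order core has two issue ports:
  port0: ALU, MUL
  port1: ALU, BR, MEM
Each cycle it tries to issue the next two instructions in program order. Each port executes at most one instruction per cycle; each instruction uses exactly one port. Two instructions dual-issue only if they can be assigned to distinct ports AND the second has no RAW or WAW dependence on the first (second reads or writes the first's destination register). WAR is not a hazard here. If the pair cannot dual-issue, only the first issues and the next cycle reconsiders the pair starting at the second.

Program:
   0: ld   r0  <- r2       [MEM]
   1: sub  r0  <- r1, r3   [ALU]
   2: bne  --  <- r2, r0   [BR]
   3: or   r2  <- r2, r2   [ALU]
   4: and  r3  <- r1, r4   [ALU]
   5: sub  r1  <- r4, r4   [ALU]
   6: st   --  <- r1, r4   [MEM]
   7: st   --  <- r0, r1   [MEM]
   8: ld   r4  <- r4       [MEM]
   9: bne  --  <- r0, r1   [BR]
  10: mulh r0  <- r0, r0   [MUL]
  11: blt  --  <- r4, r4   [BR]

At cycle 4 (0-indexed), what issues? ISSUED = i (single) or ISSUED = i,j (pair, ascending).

t=0 i0:ld ; WAW r0
t=1 i1:sub ; RAW r0
t=2 i2,i3:bne+or ; 2-wide
t=3 i4,i5:and+sub ; 2-wide
t=4 i6:st ; no-port MEM/MEM
t=5 i7:st ; no-port MEM/MEM
t=6 i8:ld ; no-port MEM/BR
t=7 i9,i10:bne+mulh ; 2-wide
t=8 i11:blt ; tail

ISSUED = 6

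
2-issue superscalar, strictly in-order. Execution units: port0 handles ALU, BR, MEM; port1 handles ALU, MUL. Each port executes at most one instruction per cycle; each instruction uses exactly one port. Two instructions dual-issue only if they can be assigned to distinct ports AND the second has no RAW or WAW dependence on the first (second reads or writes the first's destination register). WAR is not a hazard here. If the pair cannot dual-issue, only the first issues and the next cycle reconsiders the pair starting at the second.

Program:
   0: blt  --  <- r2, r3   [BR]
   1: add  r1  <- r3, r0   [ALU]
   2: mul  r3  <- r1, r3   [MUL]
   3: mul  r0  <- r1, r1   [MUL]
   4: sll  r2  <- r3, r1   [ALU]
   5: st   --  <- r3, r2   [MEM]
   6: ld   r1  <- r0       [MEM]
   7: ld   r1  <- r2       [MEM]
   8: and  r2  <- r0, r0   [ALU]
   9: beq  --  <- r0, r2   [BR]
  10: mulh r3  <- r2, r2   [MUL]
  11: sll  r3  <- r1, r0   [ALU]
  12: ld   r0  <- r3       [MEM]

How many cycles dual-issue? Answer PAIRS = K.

[0] i0,i1  blt.BR add.ALU  -- 2-wide
[1] i2  mul.MUL  -- no-port MUL/MUL
[2] i3,i4  mul.MUL sll.ALU  -- 2-wide
[3] i5  st.MEM  -- no-port MEM/MEM
[4] i6  ld.MEM  -- no-port MEM/MEM
[5] i7,i8  ld.MEM and.ALU  -- 2-wide
[6] i9,i10  beq.BR mulh.MUL  -- 2-wide
[7] i11  sll.ALU  -- RAW r3
[8] i12  ld.MEM  -- tail

PAIRS = 4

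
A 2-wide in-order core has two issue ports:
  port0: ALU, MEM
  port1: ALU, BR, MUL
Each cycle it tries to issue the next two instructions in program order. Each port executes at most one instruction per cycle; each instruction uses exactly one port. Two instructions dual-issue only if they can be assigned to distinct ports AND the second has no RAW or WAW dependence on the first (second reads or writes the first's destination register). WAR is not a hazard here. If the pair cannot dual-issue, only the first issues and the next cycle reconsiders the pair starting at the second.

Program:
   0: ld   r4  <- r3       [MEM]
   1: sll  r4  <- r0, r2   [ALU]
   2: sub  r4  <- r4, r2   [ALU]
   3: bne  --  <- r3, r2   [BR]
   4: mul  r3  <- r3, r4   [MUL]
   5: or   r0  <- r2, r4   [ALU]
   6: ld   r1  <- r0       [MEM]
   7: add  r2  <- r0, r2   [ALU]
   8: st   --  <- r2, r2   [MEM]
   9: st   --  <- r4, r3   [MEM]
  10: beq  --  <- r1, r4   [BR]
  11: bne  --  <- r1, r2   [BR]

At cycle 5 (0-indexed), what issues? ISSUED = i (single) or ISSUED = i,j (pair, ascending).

ISSUED = 8

c0: i0 ld.MEM  WAW r4
c1: i1 sll.ALU  RAW+WAW r4
c2: i2+i3 sub.ALU+bne.BR  2-wide
c3: i4+i5 mul.MUL+or.ALU  2-wide
c4: i6+i7 ld.MEM+add.ALU  2-wide
c5: i8 st.MEM  no-port MEM/MEM
c6: i9+i10 st.MEM+beq.BR  2-wide
c7: i11 bne.BR  tail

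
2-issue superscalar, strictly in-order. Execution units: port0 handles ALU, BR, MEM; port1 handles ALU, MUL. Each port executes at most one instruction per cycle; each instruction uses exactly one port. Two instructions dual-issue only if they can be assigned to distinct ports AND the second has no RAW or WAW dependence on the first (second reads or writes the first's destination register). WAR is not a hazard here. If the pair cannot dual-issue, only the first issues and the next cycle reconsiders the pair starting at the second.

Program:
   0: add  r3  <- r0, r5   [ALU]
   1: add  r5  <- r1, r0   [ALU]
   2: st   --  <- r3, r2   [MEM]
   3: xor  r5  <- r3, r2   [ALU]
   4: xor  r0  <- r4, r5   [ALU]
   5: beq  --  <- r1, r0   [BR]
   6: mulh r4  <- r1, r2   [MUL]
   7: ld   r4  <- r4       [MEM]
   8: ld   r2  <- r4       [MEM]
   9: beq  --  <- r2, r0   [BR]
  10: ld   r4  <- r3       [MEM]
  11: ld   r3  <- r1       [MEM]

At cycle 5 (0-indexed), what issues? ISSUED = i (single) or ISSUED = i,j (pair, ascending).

ISSUED = 8

#0 head=0: add.ALU/add.ALU i0,i1 pair
#1 head=2: st.MEM/xor.ALU i2,i3 pair
#2 head=4: xor.ALU i4 RAW r0
#3 head=5: beq.BR/mulh.MUL i5,i6 pair
#4 head=7: ld.MEM i7 no-port MEM/MEM
#5 head=8: ld.MEM i8 no-port MEM/BR
#6 head=9: beq.BR i9 no-port BR/MEM
#7 head=10: ld.MEM i10 no-port MEM/MEM
#8 head=11: ld.MEM i11 tail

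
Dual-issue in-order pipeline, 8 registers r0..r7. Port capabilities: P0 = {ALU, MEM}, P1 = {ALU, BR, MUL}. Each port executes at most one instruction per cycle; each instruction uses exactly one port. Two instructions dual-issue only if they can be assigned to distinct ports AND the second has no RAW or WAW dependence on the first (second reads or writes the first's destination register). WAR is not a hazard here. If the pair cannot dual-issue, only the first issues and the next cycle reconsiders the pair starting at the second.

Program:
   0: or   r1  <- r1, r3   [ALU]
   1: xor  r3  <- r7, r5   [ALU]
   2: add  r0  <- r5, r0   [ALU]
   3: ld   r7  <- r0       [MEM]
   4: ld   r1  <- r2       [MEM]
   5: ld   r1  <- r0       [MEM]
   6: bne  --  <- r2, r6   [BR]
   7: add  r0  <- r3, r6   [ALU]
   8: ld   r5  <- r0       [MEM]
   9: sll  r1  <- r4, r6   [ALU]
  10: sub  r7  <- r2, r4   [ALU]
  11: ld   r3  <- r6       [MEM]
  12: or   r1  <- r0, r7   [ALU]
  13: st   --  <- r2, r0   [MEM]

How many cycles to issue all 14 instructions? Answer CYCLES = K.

0. or/xor @i0,i1  | dual
1. add @i2  | RAW r0
2. ld @i3  | no-port MEM/MEM
3. ld @i4  | no-port MEM/MEM
4. ld/bne @i5,i6  | dual
5. add @i7  | RAW r0
6. ld/sll @i8,i9  | dual
7. sub/ld @i10,i11  | dual
8. or/st @i12,i13  | dual

CYCLES = 9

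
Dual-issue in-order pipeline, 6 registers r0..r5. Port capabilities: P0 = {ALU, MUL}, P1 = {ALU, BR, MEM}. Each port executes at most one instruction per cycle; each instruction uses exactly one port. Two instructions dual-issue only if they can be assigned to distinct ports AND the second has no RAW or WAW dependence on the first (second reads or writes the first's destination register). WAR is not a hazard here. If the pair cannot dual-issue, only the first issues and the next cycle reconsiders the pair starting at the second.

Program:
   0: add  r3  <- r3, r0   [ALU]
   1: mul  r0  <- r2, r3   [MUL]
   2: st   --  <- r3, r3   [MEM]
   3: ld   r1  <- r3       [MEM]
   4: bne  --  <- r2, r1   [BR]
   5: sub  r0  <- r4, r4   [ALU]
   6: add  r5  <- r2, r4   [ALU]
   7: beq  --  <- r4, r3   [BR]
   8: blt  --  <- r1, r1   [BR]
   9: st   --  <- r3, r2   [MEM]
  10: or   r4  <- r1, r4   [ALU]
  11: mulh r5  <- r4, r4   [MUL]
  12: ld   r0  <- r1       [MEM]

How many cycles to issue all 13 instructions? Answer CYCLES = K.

CYCLES = 8

c0: i0 add  RAW r3
c1: i1+i2 mul+st  dual
c2: i3 ld  no-port MEM/BR
c3: i4+i5 bne+sub  dual
c4: i6+i7 add+beq  dual
c5: i8 blt  no-port BR/MEM
c6: i9+i10 st+or  dual
c7: i11+i12 mulh+ld  dual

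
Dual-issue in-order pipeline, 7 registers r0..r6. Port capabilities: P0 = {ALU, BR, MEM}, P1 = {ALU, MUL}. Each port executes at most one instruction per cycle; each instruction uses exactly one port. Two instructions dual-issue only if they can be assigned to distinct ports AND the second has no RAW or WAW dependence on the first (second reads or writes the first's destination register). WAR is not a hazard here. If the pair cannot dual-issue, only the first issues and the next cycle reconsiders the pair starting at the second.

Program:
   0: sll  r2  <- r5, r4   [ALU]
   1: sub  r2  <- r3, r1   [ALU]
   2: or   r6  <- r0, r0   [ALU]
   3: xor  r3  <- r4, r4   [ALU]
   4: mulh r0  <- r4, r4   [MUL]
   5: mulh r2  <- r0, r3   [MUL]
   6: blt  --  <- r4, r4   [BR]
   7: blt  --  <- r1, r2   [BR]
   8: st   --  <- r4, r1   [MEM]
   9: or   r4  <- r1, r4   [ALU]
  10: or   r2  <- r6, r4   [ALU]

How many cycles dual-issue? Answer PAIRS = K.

#0 head=0: sll i0 WAW r2
#1 head=1: sub;or i1&i2 2-wide
#2 head=3: xor;mulh i3&i4 2-wide
#3 head=5: mulh;blt i5&i6 2-wide
#4 head=7: blt i7 no-port BR/MEM
#5 head=8: st;or i8&i9 2-wide
#6 head=10: or i10 tail

PAIRS = 4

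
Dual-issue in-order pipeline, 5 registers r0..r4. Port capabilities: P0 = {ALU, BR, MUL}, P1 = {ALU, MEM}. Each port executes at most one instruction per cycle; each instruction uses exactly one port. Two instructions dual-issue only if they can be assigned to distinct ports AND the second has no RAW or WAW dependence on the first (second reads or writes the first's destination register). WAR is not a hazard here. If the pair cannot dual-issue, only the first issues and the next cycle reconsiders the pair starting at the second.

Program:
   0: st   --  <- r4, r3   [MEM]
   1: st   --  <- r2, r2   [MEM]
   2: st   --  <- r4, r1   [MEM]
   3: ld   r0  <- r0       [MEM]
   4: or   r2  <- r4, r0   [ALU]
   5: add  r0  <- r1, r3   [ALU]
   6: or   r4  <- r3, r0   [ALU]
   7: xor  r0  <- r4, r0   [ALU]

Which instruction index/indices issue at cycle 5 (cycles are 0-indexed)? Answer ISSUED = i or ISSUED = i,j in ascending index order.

[0] i0  st  -- no-port MEM/MEM
[1] i1  st  -- no-port MEM/MEM
[2] i2  st  -- no-port MEM/MEM
[3] i3  ld  -- RAW r0
[4] i4+i5  or/add  -- pair
[5] i6  or  -- RAW r4
[6] i7  xor  -- tail

ISSUED = 6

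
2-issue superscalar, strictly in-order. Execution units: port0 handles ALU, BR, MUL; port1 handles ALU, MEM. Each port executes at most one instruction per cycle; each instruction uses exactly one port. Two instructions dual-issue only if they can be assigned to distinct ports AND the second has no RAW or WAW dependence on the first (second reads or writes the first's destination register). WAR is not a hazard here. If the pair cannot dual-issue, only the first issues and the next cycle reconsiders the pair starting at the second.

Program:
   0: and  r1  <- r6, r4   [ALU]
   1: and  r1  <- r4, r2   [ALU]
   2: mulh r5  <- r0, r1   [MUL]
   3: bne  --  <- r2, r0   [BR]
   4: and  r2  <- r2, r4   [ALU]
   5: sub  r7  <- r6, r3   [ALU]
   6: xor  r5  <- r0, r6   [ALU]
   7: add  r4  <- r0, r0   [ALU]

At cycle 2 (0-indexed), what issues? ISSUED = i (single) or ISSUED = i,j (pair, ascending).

0. and.ALU @i0  | WAW r1
1. and.ALU @i1  | RAW r1
2. mulh.MUL @i2  | no-port MUL/BR
3. bne.BR+and.ALU @i3,i4  | dual
4. sub.ALU+xor.ALU @i5,i6  | dual
5. add.ALU @i7  | tail

ISSUED = 2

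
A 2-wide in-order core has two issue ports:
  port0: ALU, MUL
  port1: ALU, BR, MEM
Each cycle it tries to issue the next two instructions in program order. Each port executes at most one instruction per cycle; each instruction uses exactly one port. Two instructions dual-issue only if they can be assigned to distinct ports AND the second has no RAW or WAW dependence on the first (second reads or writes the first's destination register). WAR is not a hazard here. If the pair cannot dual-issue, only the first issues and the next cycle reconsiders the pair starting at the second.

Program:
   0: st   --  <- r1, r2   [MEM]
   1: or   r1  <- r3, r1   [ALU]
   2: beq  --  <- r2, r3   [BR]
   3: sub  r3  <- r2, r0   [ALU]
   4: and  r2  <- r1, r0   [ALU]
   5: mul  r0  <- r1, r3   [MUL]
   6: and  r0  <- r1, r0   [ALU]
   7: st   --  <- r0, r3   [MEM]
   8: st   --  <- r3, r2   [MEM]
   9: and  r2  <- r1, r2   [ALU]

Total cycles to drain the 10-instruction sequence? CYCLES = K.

  cy0 -> i0/i1 (st/or) pair
  cy1 -> i2/i3 (beq/sub) pair
  cy2 -> i4/i5 (and/mul) pair
  cy3 -> i6 (and) RAW r0
  cy4 -> i7 (st) no-port MEM/MEM
  cy5 -> i8/i9 (st/and) pair

CYCLES = 6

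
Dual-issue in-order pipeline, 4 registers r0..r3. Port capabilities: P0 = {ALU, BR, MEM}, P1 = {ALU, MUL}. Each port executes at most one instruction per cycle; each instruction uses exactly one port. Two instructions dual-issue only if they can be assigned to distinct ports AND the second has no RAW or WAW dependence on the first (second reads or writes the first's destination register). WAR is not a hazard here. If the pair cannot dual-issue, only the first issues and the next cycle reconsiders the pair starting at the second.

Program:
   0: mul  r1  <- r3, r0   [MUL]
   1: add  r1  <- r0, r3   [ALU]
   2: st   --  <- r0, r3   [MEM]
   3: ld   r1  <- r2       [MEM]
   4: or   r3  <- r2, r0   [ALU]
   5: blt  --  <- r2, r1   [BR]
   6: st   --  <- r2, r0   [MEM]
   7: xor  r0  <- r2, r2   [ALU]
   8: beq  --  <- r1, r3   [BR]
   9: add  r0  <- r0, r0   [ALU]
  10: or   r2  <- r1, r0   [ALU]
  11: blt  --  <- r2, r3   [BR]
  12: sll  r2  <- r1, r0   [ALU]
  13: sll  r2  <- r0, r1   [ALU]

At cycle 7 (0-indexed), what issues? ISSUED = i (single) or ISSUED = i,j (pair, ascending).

ISSUED = 11,12

#0 head=0: mul i0 WAW r1
#1 head=1: add st i1+i2 dual
#2 head=3: ld or i3+i4 dual
#3 head=5: blt i5 no-port BR/MEM
#4 head=6: st xor i6+i7 dual
#5 head=8: beq add i8+i9 dual
#6 head=10: or i10 RAW r2
#7 head=11: blt sll i11+i12 dual
#8 head=13: sll i13 tail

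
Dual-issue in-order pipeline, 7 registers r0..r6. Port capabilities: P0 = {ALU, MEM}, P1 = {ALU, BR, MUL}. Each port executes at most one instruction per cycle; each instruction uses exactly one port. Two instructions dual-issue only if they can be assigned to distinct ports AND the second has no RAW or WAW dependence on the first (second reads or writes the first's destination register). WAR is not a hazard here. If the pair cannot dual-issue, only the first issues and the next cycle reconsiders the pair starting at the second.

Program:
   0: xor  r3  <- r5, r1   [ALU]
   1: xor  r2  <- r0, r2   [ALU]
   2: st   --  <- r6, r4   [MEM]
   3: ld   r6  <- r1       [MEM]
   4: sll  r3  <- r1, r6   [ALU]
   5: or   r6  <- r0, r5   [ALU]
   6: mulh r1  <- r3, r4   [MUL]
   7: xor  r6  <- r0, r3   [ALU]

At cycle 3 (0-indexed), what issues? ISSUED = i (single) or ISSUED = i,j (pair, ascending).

ISSUED = 4,5

#0 head=0: xor.ALU+xor.ALU i0,i1 2-wide
#1 head=2: st.MEM i2 no-port MEM/MEM
#2 head=3: ld.MEM i3 RAW r6
#3 head=4: sll.ALU+or.ALU i4,i5 2-wide
#4 head=6: mulh.MUL+xor.ALU i6,i7 2-wide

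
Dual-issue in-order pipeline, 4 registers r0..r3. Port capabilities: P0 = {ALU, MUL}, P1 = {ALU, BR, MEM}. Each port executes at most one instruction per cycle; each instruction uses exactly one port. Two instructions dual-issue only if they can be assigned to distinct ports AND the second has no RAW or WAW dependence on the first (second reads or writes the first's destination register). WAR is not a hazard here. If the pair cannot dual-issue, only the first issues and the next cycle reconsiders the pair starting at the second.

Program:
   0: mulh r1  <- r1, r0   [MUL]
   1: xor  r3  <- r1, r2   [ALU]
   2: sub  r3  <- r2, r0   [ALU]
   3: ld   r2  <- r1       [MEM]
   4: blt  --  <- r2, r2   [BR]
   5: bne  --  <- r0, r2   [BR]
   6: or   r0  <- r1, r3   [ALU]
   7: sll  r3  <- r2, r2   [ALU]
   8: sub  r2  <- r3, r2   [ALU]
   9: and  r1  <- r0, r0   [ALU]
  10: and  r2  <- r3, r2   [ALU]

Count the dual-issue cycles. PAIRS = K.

PAIRS = 3

c0: i0 mulh  RAW r1
c1: i1 xor  WAW r3
c2: i2,i3 sub;ld  2-wide
c3: i4 blt  no-port BR/BR
c4: i5,i6 bne;or  2-wide
c5: i7 sll  RAW r3
c6: i8,i9 sub;and  2-wide
c7: i10 and  tail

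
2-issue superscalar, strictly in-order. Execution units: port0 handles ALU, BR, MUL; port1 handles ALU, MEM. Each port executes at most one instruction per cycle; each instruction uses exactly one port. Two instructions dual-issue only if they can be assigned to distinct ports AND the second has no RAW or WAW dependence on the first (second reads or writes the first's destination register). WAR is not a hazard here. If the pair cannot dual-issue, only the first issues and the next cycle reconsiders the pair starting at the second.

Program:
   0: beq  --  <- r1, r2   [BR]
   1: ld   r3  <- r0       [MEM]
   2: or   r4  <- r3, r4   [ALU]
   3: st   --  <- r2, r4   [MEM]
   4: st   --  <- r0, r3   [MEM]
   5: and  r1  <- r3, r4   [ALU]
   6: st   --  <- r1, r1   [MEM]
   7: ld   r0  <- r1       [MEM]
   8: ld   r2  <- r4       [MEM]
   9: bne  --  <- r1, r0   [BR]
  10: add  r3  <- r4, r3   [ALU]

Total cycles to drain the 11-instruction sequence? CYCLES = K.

0. beq.BR;ld.MEM @i0+i1  | 2-wide
1. or.ALU @i2  | RAW r4
2. st.MEM @i3  | no-port MEM/MEM
3. st.MEM;and.ALU @i4+i5  | 2-wide
4. st.MEM @i6  | no-port MEM/MEM
5. ld.MEM @i7  | no-port MEM/MEM
6. ld.MEM;bne.BR @i8+i9  | 2-wide
7. add.ALU @i10  | tail

CYCLES = 8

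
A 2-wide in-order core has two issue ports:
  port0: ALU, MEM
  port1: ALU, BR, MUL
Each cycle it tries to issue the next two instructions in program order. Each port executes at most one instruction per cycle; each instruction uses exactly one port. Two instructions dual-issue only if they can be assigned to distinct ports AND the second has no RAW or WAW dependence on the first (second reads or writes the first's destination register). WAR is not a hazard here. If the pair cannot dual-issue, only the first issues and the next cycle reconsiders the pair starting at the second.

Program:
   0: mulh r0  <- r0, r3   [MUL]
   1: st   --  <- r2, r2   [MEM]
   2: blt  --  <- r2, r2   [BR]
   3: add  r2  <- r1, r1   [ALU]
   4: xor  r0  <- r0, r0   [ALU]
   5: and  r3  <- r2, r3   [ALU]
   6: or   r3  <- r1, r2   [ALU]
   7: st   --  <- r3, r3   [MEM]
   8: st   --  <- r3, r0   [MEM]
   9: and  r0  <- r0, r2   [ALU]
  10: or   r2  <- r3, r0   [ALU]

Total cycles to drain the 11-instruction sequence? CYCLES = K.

c0: i0/i1 mulh st  2-wide
c1: i2/i3 blt add  2-wide
c2: i4/i5 xor and  2-wide
c3: i6 or  RAW r3
c4: i7 st  no-port MEM/MEM
c5: i8/i9 st and  2-wide
c6: i10 or  tail

CYCLES = 7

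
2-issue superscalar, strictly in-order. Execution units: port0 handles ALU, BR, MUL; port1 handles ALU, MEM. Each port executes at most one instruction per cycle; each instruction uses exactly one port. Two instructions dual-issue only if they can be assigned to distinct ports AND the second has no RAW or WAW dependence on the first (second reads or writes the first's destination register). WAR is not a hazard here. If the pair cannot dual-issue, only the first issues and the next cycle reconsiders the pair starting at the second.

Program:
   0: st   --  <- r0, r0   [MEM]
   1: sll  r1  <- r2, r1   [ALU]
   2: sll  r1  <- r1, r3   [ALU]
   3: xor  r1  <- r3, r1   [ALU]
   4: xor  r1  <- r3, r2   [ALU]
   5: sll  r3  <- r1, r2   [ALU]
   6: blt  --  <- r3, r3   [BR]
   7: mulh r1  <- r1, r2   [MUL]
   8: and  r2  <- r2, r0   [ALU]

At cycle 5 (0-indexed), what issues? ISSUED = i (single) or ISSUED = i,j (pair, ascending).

  cy0 -> i0/i1 (st+sll) pair
  cy1 -> i2 (sll) RAW+WAW r1
  cy2 -> i3 (xor) WAW r1
  cy3 -> i4 (xor) RAW r1
  cy4 -> i5 (sll) RAW r3
  cy5 -> i6 (blt) no-port BR/MUL
  cy6 -> i7/i8 (mulh+and) pair

ISSUED = 6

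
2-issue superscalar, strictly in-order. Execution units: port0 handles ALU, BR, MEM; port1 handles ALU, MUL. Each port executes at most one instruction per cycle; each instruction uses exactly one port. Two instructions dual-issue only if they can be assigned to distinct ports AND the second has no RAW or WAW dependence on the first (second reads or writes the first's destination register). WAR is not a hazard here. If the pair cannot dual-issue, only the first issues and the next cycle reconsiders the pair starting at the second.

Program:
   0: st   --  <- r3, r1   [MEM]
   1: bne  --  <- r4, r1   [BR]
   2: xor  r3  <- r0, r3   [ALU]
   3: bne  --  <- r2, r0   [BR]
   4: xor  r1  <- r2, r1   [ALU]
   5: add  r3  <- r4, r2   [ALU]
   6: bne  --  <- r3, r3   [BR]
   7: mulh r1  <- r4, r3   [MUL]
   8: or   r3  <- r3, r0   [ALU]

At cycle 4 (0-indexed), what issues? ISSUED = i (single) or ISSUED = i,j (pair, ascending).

0. st @i0  | no-port MEM/BR
1. bne+xor @i1/i2  | dual
2. bne+xor @i3/i4  | dual
3. add @i5  | RAW r3
4. bne+mulh @i6/i7  | dual
5. or @i8  | tail

ISSUED = 6,7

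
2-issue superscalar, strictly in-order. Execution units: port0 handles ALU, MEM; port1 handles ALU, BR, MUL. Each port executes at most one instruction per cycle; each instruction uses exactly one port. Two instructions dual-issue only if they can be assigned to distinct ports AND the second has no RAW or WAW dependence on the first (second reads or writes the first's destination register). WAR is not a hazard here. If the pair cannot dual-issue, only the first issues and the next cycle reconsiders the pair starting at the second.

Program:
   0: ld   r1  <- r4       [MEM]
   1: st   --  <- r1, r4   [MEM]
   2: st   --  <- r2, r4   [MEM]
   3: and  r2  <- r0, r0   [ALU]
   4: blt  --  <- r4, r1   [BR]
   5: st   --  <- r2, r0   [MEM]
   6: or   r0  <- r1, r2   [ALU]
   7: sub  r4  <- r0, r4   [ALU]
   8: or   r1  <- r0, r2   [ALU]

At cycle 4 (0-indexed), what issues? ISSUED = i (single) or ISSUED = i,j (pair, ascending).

[0] i0  ld  -- no-port MEM/MEM
[1] i1  st  -- no-port MEM/MEM
[2] i2+i3  st;and  -- dual
[3] i4+i5  blt;st  -- dual
[4] i6  or  -- RAW r0
[5] i7+i8  sub;or  -- dual

ISSUED = 6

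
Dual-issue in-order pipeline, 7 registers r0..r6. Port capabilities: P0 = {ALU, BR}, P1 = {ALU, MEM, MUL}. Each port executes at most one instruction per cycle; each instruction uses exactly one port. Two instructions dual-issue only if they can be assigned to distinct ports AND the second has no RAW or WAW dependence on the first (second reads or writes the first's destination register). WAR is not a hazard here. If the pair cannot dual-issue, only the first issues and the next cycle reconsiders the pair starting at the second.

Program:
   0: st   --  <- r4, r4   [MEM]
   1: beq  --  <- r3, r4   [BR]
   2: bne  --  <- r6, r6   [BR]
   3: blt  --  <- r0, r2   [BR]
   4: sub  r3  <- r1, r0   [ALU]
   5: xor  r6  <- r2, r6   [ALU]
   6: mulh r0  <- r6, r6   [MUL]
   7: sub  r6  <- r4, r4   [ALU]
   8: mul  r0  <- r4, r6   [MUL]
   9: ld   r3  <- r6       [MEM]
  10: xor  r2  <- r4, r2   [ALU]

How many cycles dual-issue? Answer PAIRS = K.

PAIRS = 4

t=0 i0,i1:st.MEM beq.BR ; pair
t=1 i2:bne.BR ; no-port BR/BR
t=2 i3,i4:blt.BR sub.ALU ; pair
t=3 i5:xor.ALU ; RAW r6
t=4 i6,i7:mulh.MUL sub.ALU ; pair
t=5 i8:mul.MUL ; no-port MUL/MEM
t=6 i9,i10:ld.MEM xor.ALU ; pair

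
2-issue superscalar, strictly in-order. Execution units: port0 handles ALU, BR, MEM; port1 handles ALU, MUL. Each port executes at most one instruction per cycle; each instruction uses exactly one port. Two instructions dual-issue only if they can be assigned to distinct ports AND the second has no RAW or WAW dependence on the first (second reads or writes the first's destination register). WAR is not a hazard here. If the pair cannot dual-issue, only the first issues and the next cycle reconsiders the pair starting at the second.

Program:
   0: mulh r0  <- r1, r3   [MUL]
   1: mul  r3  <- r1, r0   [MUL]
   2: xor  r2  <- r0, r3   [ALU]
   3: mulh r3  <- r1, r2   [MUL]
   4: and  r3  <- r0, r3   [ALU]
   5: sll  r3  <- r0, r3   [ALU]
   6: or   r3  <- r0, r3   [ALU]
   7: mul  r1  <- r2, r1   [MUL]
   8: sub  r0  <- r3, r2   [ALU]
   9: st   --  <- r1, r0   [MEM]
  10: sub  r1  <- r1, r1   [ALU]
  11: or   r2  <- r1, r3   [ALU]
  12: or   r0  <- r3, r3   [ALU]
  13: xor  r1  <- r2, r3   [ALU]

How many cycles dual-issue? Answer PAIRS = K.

PAIRS = 3

#0 head=0: mulh.MUL i0 no-port MUL/MUL
#1 head=1: mul.MUL i1 RAW r3
#2 head=2: xor.ALU i2 RAW r2
#3 head=3: mulh.MUL i3 RAW+WAW r3
#4 head=4: and.ALU i4 RAW+WAW r3
#5 head=5: sll.ALU i5 RAW+WAW r3
#6 head=6: or.ALU/mul.MUL i6/i7 dual
#7 head=8: sub.ALU i8 RAW r0
#8 head=9: st.MEM/sub.ALU i9/i10 dual
#9 head=11: or.ALU/or.ALU i11/i12 dual
#10 head=13: xor.ALU i13 tail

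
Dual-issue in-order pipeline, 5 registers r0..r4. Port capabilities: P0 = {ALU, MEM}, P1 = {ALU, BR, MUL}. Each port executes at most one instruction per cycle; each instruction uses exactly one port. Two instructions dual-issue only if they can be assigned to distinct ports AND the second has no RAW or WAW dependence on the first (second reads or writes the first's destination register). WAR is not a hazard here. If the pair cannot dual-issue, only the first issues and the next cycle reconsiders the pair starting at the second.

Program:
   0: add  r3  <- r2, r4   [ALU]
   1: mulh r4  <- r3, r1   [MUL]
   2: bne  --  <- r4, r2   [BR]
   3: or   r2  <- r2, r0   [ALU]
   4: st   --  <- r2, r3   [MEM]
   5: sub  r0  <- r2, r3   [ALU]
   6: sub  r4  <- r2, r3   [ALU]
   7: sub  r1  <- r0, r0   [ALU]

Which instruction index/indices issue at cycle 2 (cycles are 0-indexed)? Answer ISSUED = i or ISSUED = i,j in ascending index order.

ISSUED = 2,3

c0: i0 add.ALU  RAW r3
c1: i1 mulh.MUL  no-port MUL/BR
c2: i2/i3 bne.BR+or.ALU  pair
c3: i4/i5 st.MEM+sub.ALU  pair
c4: i6/i7 sub.ALU+sub.ALU  pair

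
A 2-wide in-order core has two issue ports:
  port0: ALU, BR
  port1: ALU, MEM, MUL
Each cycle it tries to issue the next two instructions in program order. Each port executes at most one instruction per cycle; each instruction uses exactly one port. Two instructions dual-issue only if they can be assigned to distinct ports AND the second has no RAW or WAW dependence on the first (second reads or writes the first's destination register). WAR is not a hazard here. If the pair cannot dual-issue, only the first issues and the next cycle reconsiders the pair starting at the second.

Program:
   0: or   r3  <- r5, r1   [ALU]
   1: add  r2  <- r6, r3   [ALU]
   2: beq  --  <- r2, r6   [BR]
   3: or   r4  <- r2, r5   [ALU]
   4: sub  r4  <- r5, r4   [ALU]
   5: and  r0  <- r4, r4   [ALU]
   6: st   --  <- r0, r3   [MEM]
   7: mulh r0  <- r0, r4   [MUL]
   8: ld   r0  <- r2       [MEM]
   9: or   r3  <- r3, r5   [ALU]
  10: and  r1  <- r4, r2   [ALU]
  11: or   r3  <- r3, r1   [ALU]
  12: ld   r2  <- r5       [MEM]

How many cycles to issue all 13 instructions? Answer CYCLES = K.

0. or @i0  | RAW r3
1. add @i1  | RAW r2
2. beq or @i2,i3  | pair
3. sub @i4  | RAW r4
4. and @i5  | RAW r0
5. st @i6  | no-port MEM/MUL
6. mulh @i7  | no-port MUL/MEM
7. ld or @i8,i9  | pair
8. and @i10  | RAW r1
9. or ld @i11,i12  | pair

CYCLES = 10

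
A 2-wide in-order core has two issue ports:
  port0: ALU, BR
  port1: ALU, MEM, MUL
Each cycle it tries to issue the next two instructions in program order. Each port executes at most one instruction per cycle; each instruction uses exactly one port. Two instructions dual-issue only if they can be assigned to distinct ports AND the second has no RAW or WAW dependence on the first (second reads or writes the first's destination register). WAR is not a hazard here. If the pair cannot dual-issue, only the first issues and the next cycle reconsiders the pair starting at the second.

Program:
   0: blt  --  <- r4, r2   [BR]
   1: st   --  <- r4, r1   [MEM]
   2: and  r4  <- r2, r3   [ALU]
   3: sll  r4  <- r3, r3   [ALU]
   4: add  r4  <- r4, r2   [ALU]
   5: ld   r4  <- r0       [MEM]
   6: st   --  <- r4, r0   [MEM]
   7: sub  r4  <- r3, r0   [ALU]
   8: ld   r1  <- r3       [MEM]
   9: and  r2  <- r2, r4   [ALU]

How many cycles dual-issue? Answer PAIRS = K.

PAIRS = 3

[0] i0/i1  blt.BR st.MEM  -- pair
[1] i2  and.ALU  -- WAW r4
[2] i3  sll.ALU  -- RAW+WAW r4
[3] i4  add.ALU  -- WAW r4
[4] i5  ld.MEM  -- no-port MEM/MEM
[5] i6/i7  st.MEM sub.ALU  -- pair
[6] i8/i9  ld.MEM and.ALU  -- pair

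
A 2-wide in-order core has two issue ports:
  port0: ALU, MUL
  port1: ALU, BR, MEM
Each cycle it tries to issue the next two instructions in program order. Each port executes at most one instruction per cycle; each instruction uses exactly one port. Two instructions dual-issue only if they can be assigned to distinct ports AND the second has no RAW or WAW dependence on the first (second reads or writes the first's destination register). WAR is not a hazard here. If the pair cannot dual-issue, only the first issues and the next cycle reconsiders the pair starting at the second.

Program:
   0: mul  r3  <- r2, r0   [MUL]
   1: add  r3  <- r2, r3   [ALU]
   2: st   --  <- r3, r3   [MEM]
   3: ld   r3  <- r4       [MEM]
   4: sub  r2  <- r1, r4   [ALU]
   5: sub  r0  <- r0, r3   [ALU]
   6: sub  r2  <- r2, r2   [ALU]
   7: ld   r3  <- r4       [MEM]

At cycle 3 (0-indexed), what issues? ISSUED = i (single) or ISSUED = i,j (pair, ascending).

  cy0 -> i0 (mul.MUL) RAW+WAW r3
  cy1 -> i1 (add.ALU) RAW r3
  cy2 -> i2 (st.MEM) no-port MEM/MEM
  cy3 -> i3/i4 (ld.MEM/sub.ALU) dual
  cy4 -> i5/i6 (sub.ALU/sub.ALU) dual
  cy5 -> i7 (ld.MEM) tail

ISSUED = 3,4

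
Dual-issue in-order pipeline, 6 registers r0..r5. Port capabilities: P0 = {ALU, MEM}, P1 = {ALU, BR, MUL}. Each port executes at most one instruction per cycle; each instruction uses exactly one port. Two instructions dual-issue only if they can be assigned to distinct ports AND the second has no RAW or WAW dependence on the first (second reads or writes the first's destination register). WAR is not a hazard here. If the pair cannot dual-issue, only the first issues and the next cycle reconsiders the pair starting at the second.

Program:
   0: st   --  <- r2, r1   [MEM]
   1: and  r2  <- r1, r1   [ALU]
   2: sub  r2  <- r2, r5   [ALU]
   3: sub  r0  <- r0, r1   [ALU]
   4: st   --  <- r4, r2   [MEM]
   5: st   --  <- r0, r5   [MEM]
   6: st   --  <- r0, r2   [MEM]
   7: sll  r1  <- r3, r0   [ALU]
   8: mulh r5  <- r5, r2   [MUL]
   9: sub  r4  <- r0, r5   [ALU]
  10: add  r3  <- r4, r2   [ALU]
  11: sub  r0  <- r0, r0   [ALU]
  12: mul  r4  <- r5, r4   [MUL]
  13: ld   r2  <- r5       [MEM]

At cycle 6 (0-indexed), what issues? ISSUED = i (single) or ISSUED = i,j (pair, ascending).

#0 head=0: st and i0+i1 2-wide
#1 head=2: sub sub i2+i3 2-wide
#2 head=4: st i4 no-port MEM/MEM
#3 head=5: st i5 no-port MEM/MEM
#4 head=6: st sll i6+i7 2-wide
#5 head=8: mulh i8 RAW r5
#6 head=9: sub i9 RAW r4
#7 head=10: add sub i10+i11 2-wide
#8 head=12: mul ld i12+i13 2-wide

ISSUED = 9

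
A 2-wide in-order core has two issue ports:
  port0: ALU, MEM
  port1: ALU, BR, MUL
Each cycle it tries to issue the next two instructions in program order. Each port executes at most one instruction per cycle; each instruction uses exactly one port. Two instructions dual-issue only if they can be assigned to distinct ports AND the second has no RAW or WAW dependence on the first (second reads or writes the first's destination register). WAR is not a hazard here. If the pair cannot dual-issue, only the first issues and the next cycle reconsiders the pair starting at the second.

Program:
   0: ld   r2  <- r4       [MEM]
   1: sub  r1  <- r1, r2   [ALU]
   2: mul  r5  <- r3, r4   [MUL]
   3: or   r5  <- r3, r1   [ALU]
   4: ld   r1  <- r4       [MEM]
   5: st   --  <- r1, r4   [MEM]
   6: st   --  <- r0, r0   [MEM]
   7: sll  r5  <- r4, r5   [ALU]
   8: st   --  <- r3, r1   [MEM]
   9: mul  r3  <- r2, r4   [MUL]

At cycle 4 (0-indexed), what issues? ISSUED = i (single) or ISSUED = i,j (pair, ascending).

ISSUED = 6,7

t=0 i0:ld.MEM ; RAW r2
t=1 i1,i2:sub.ALU+mul.MUL ; pair
t=2 i3,i4:or.ALU+ld.MEM ; pair
t=3 i5:st.MEM ; no-port MEM/MEM
t=4 i6,i7:st.MEM+sll.ALU ; pair
t=5 i8,i9:st.MEM+mul.MUL ; pair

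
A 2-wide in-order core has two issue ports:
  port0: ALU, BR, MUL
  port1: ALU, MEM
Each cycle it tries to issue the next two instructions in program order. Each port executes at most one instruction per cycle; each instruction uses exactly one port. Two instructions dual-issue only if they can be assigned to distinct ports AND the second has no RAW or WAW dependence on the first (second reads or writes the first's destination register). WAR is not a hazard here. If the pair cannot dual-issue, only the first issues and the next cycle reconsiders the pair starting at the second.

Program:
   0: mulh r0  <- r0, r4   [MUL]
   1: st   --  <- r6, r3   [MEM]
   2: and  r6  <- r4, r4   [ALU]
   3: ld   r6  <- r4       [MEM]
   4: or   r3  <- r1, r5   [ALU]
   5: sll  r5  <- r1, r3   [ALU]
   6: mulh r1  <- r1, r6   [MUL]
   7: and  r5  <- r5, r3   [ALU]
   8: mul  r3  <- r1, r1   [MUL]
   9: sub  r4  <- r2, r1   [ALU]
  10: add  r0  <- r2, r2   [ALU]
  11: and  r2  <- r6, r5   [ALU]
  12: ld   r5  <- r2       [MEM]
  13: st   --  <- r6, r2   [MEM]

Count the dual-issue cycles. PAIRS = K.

PAIRS = 5

t=0 i0&i1:mulh+st ; dual
t=1 i2:and ; WAW r6
t=2 i3&i4:ld+or ; dual
t=3 i5&i6:sll+mulh ; dual
t=4 i7&i8:and+mul ; dual
t=5 i9&i10:sub+add ; dual
t=6 i11:and ; RAW r2
t=7 i12:ld ; no-port MEM/MEM
t=8 i13:st ; tail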